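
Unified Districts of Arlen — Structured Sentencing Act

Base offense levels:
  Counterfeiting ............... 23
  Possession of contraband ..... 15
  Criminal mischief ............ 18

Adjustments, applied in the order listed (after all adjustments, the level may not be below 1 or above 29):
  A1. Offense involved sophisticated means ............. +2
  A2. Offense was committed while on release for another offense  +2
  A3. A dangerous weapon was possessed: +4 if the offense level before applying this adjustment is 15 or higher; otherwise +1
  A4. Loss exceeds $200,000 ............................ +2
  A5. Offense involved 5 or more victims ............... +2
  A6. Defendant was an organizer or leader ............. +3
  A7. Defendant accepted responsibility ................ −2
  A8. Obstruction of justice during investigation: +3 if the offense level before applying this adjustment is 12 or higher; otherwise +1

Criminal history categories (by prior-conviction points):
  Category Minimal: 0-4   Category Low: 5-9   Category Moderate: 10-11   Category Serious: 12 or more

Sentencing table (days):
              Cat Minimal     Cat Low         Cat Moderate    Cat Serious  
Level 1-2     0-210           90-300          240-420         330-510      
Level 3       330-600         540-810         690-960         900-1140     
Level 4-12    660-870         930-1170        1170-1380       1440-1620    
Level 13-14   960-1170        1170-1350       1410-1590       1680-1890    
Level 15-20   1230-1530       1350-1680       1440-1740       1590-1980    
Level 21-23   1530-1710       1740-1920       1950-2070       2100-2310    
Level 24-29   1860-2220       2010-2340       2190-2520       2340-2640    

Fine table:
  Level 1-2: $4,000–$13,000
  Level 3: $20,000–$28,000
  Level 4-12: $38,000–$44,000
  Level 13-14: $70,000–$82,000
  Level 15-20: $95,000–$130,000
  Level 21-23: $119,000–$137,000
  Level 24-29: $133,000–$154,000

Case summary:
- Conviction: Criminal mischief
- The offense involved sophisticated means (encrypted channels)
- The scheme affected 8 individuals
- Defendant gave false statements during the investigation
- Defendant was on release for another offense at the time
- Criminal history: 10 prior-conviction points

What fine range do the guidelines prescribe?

Base offense level for criminal mischief: 18.
A1 applies: 18 + 2 = 20.
A2 applies: 20 + 2 = 22.
A3 does not apply.
A5 applies: 22 + 2 = 24.
A8 applies (level before this adjustment is 24 ≥ 12, so +3): 24 + 3 = 27.
Final offense level: 27.
Level 27 falls in the 24-29 band.
Fine table: Level 24-29 → $133,000–$154,000.

$133,000–$154,000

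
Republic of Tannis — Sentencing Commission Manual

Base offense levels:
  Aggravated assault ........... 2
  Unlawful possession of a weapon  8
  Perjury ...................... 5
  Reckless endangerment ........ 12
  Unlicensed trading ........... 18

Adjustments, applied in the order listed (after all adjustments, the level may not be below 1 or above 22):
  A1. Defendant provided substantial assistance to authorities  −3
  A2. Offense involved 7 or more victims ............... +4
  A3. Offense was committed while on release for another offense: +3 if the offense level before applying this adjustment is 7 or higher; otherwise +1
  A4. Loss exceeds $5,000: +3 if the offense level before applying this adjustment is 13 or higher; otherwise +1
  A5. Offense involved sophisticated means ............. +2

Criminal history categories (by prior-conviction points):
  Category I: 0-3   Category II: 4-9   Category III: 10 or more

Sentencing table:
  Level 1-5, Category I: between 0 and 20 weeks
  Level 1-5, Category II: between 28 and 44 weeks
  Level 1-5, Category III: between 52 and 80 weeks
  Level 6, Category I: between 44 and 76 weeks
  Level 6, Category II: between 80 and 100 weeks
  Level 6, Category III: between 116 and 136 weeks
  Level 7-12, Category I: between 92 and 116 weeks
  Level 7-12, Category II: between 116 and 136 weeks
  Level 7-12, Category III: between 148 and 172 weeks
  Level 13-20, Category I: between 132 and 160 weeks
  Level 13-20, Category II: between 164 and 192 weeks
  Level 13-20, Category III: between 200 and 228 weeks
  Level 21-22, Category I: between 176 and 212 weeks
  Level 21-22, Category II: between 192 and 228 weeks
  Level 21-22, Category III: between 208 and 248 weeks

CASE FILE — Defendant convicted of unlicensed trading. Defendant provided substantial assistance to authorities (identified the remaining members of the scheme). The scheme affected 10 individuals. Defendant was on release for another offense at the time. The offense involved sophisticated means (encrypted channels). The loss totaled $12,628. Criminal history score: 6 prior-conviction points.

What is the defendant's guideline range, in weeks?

192-228 weeks

Base offense level for unlicensed trading: 18.
A1 applies: 18 − 3 = 15.
A2 applies: 15 + 4 = 19.
A3 applies (level before this adjustment is 19 ≥ 7, so +3): 19 + 3 = 22.
A4 applies (level before this adjustment is 22 ≥ 13, so +3): 22 + 3 = 25.
A5 applies: 25 + 2 = 27.
Level 27 exceeds the maximum of 22; capped at 22.
Final offense level: 22.
Criminal history: 6 prior points → Category II (4-9).
Level 22 falls in the 21-22 band.
Grid: Level 21-22 × Category II = 192-228 weeks.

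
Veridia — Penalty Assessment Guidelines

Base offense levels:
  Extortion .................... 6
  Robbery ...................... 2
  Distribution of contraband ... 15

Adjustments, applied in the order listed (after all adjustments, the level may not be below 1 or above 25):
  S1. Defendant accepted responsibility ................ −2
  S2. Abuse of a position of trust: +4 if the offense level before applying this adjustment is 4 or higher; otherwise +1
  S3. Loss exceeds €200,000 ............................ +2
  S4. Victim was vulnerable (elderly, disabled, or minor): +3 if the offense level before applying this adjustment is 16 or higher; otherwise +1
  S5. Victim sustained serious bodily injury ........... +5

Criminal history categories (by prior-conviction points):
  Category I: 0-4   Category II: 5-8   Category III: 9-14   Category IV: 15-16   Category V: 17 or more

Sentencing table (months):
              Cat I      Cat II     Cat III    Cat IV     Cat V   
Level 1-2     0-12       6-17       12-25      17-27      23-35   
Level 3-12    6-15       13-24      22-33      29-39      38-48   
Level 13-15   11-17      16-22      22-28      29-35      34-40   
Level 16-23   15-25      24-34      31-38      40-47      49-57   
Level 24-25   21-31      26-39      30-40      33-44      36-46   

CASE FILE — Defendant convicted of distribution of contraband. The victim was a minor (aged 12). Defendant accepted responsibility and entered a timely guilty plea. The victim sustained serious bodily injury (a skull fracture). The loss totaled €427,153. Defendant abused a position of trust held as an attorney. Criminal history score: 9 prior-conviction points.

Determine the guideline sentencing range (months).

Base offense level for distribution of contraband: 15.
S1 applies: 15 − 2 = 13.
S2 applies (level before this adjustment is 13 ≥ 4, so +4): 13 + 4 = 17.
S3 applies: 17 + 2 = 19.
S4 applies (level before this adjustment is 19 ≥ 16, so +3): 19 + 3 = 22.
S5 applies: 22 + 5 = 27.
Level 27 exceeds the maximum of 25; capped at 25.
Final offense level: 25.
Criminal history: 9 prior points → Category III (9-14).
Level 25 falls in the 24-25 band.
Grid: Level 24-25 × Category III = 30-40 months.

30-40 months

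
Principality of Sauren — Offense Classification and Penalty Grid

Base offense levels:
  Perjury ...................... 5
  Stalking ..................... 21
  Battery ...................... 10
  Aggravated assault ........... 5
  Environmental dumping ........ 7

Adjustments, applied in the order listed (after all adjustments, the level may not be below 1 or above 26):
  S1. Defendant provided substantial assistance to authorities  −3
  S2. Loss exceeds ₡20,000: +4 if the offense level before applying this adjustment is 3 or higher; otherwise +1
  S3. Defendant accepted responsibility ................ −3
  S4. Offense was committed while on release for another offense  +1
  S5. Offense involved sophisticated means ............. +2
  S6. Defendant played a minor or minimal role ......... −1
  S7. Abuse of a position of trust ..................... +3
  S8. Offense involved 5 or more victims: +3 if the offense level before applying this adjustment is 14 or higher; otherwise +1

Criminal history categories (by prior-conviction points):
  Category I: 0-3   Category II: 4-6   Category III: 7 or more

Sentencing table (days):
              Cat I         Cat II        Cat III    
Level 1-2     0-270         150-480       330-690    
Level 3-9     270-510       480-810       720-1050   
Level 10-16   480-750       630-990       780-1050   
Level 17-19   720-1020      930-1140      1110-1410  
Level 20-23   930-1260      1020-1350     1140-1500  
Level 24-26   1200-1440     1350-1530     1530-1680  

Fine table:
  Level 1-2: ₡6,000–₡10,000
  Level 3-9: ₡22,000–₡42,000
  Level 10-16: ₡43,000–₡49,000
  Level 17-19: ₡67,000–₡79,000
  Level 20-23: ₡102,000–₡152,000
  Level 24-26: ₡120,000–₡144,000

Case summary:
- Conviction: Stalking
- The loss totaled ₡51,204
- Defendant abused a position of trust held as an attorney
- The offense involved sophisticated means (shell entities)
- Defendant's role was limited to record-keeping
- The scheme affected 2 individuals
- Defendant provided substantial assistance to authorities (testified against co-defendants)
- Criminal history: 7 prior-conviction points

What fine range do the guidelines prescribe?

₡120,000–₡144,000

Base offense level for stalking: 21.
S1 applies: 21 − 3 = 18.
S2 applies (level before this adjustment is 18 ≥ 3, so +4): 18 + 4 = 22.
S3 does not apply.
S4 does not apply.
S5 applies: 22 + 2 = 24.
S6 applies: 24 − 1 = 23.
S7 applies: 23 + 3 = 26.
Final offense level: 26.
Level 26 falls in the 24-26 band.
Fine table: Level 24-26 → ₡120,000–₡144,000.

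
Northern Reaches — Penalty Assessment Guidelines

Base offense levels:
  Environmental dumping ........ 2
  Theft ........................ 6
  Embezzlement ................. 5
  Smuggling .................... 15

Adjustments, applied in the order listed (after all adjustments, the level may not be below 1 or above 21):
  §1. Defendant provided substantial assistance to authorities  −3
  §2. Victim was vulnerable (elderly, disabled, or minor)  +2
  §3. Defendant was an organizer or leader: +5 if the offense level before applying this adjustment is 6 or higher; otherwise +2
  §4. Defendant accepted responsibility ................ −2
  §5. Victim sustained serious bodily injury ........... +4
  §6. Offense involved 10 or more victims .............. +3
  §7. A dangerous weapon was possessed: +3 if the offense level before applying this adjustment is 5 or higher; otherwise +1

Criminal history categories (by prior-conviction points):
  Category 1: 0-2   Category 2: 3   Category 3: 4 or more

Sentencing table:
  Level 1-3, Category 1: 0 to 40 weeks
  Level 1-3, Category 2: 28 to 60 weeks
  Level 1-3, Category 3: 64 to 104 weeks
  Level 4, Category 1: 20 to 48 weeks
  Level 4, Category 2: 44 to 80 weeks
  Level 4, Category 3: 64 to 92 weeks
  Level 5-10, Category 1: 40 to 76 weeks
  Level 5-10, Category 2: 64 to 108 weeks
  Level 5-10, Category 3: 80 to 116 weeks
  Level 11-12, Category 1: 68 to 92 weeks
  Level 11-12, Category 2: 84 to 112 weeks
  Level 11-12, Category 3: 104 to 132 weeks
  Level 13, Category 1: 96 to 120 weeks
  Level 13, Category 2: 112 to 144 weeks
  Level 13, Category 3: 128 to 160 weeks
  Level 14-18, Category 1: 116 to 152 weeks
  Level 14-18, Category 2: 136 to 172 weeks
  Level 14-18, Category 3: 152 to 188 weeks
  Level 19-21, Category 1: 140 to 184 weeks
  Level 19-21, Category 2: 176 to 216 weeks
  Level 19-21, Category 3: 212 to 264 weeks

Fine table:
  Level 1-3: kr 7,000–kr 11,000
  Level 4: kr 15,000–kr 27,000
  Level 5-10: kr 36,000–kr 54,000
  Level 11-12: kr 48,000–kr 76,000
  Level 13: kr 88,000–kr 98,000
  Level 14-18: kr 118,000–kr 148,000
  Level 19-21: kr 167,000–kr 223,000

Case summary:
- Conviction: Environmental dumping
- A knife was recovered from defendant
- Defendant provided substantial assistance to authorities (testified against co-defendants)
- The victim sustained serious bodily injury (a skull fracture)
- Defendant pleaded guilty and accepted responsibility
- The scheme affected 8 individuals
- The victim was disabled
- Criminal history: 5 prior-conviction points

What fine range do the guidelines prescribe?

Base offense level for environmental dumping: 2.
§1 applies: 2 − 3 = -1.
§2 applies: -1 + 2 = 1.
§3 does not apply.
§4 applies: 1 − 2 = -1.
§5 applies: -1 + 4 = 3.
§6 does not apply.
§7 applies (level before this adjustment is 3 < 5, so +1): 3 + 1 = 4.
Final offense level: 4.
Level 4 falls in the 4 band.
Fine table: Level 4 → kr 15,000–kr 27,000.

kr 15,000–kr 27,000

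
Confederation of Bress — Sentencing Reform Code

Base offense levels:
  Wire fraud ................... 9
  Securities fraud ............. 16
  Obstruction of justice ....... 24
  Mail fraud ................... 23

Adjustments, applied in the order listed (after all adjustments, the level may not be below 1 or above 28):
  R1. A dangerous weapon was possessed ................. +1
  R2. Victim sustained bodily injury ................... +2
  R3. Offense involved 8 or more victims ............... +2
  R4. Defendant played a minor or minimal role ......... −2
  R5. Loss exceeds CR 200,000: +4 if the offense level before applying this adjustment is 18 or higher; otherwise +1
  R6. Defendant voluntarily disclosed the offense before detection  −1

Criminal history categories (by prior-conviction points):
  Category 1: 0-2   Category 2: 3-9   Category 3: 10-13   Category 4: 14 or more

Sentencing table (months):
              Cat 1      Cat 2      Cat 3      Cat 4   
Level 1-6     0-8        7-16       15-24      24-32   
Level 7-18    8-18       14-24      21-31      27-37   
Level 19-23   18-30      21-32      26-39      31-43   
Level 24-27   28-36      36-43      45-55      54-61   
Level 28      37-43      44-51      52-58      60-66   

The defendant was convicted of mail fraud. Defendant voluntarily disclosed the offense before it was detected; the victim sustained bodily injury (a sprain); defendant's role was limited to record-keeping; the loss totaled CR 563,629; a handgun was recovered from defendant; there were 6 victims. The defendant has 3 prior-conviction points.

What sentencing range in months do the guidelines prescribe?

36-43 months

Base offense level for mail fraud: 23.
R1 applies: 23 + 1 = 24.
R2 applies: 24 + 2 = 26.
R3 does not apply.
R4 applies: 26 − 2 = 24.
R5 applies (level before this adjustment is 24 ≥ 18, so +4): 24 + 4 = 28.
R6 applies: 28 − 1 = 27.
Final offense level: 27.
Criminal history: 3 prior points → Category 2 (3-9).
Level 27 falls in the 24-27 band.
Grid: Level 24-27 × Category 2 = 36-43 months.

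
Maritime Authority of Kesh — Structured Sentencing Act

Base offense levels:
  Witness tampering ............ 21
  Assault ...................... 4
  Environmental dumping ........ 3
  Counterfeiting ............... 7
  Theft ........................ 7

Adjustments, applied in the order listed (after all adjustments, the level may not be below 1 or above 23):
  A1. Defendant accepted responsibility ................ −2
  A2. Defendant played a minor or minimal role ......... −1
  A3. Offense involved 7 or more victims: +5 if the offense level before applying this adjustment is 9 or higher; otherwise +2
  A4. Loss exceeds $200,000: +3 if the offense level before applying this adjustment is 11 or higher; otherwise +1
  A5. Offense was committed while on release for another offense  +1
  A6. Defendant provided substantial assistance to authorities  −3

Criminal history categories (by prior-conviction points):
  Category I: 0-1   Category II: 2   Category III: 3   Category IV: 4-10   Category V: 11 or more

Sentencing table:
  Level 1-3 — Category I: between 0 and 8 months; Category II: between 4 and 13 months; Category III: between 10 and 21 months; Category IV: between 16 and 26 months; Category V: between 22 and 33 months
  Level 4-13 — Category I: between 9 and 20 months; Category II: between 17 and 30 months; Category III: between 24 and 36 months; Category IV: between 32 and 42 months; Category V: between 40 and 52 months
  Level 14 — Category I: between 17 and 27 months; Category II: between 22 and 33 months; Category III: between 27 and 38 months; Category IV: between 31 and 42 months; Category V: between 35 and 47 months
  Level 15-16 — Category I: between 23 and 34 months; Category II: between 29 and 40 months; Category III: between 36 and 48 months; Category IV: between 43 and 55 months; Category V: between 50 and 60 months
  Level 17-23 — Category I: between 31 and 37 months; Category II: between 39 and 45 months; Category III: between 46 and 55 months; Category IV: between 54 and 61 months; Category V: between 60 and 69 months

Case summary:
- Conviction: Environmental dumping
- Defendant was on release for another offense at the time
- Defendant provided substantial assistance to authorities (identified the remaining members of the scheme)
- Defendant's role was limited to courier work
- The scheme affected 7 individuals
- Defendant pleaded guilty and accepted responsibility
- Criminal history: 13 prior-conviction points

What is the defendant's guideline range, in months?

Base offense level for environmental dumping: 3.
A1 applies: 3 − 2 = 1.
A2 applies: 1 − 1 = 0.
A3 applies (level before this adjustment is 0 < 9, so +2): 0 + 2 = 2.
A5 applies: 2 + 1 = 3.
A6 applies: 3 − 3 = 0.
Level 0 is below the minimum of 1; floored at 1.
Final offense level: 1.
Criminal history: 13 prior points → Category V (11+).
Level 1 falls in the 1-3 band.
Grid: Level 1-3 × Category V = 22-33 months.

22-33 months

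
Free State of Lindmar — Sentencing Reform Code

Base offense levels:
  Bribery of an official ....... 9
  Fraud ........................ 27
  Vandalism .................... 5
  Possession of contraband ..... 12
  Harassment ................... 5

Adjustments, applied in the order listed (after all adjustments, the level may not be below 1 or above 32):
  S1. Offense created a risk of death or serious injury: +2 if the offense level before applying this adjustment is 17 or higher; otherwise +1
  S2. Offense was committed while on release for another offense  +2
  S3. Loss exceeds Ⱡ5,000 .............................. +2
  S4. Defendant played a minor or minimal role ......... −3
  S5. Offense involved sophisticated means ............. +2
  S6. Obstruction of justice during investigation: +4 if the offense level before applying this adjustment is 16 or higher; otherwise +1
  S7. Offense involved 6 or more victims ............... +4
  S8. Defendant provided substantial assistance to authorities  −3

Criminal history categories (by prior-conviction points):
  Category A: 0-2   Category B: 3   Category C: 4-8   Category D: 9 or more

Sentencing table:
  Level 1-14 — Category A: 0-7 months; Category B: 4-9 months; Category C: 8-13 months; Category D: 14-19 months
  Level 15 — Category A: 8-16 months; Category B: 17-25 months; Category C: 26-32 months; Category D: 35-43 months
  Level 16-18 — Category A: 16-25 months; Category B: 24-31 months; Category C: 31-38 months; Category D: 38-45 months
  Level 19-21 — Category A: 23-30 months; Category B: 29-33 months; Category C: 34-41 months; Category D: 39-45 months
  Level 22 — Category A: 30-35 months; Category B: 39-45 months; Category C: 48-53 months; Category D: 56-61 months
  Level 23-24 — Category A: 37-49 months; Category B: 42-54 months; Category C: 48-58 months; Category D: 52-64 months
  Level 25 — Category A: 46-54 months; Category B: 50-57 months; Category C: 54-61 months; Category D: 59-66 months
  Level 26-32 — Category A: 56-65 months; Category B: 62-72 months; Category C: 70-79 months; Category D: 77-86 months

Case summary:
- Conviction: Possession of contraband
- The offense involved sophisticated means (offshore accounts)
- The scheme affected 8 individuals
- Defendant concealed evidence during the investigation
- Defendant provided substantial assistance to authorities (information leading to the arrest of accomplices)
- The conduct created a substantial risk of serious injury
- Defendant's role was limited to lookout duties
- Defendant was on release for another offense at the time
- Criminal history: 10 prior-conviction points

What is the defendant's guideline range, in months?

38-45 months

Base offense level for possession of contraband: 12.
S1 applies (level before this adjustment is 12 < 17, so +1): 12 + 1 = 13.
S2 applies: 13 + 2 = 15.
S3 does not apply.
S4 applies: 15 − 3 = 12.
S5 applies: 12 + 2 = 14.
S6 applies (level before this adjustment is 14 < 16, so +1): 14 + 1 = 15.
S7 applies: 15 + 4 = 19.
S8 applies: 19 − 3 = 16.
Final offense level: 16.
Criminal history: 10 prior points → Category D (9+).
Level 16 falls in the 16-18 band.
Grid: Level 16-18 × Category D = 38-45 months.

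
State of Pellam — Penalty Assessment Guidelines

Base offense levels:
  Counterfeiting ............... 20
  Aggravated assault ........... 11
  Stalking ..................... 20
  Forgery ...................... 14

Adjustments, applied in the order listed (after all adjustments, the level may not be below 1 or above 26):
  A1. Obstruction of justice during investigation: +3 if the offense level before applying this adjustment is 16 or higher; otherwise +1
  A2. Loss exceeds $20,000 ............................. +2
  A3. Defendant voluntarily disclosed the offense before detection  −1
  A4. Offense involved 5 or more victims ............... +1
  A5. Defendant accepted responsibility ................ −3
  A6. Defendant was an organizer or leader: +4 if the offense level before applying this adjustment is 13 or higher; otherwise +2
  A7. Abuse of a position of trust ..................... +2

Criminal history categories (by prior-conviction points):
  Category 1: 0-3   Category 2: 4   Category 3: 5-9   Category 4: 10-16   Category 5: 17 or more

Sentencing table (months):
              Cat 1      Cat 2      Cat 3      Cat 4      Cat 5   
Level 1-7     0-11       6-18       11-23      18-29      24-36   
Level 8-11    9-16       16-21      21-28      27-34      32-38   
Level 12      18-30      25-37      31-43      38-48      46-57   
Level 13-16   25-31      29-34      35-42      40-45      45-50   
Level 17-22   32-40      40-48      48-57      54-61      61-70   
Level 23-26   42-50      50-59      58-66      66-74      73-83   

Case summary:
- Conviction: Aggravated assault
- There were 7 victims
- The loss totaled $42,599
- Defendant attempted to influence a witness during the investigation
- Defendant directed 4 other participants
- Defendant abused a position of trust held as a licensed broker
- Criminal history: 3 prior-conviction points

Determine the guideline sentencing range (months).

32-40 months

Base offense level for aggravated assault: 11.
A1 applies (level before this adjustment is 11 < 16, so +1): 11 + 1 = 12.
A2 applies: 12 + 2 = 14.
A3 does not apply.
A4 applies: 14 + 1 = 15.
A6 applies (level before this adjustment is 15 ≥ 13, so +4): 15 + 4 = 19.
A7 applies: 19 + 2 = 21.
Final offense level: 21.
Criminal history: 3 prior points → Category 1 (0-3).
Level 21 falls in the 17-22 band.
Grid: Level 17-22 × Category 1 = 32-40 months.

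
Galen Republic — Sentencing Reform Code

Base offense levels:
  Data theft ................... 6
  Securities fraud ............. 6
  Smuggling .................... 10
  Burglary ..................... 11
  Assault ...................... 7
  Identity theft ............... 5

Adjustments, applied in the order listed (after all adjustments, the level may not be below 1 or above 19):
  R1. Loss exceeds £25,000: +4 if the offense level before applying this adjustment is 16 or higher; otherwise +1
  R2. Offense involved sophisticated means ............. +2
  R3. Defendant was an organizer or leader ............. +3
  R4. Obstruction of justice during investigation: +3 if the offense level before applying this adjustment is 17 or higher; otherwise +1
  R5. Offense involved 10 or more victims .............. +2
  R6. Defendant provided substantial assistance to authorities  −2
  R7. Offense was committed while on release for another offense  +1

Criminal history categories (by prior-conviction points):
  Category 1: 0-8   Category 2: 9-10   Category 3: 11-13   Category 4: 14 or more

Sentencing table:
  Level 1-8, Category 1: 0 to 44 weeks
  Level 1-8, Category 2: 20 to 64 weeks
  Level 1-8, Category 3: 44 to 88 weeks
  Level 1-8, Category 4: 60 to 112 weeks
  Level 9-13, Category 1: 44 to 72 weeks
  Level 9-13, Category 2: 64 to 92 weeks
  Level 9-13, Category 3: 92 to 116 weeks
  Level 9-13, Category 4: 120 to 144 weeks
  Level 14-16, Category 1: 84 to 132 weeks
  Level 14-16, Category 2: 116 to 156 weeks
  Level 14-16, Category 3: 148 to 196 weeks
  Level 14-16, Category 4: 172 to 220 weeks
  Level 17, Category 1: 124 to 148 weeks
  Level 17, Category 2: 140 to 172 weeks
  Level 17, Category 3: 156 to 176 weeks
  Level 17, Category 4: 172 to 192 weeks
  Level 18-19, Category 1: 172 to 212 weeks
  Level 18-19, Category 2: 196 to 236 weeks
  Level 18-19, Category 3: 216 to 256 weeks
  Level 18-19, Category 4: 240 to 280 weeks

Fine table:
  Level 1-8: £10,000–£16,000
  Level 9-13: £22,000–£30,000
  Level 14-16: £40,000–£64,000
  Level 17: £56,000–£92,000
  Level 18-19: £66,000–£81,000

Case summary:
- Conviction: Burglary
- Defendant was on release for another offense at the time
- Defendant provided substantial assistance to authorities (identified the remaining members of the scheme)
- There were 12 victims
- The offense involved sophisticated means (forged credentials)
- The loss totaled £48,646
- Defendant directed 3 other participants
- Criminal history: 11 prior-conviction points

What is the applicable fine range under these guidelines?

£66,000–£81,000

Base offense level for burglary: 11.
R1 applies (level before this adjustment is 11 < 16, so +1): 11 + 1 = 12.
R2 applies: 12 + 2 = 14.
R3 applies: 14 + 3 = 17.
R5 applies: 17 + 2 = 19.
R6 applies: 19 − 2 = 17.
R7 applies: 17 + 1 = 18.
Final offense level: 18.
Level 18 falls in the 18-19 band.
Fine table: Level 18-19 → £66,000–£81,000.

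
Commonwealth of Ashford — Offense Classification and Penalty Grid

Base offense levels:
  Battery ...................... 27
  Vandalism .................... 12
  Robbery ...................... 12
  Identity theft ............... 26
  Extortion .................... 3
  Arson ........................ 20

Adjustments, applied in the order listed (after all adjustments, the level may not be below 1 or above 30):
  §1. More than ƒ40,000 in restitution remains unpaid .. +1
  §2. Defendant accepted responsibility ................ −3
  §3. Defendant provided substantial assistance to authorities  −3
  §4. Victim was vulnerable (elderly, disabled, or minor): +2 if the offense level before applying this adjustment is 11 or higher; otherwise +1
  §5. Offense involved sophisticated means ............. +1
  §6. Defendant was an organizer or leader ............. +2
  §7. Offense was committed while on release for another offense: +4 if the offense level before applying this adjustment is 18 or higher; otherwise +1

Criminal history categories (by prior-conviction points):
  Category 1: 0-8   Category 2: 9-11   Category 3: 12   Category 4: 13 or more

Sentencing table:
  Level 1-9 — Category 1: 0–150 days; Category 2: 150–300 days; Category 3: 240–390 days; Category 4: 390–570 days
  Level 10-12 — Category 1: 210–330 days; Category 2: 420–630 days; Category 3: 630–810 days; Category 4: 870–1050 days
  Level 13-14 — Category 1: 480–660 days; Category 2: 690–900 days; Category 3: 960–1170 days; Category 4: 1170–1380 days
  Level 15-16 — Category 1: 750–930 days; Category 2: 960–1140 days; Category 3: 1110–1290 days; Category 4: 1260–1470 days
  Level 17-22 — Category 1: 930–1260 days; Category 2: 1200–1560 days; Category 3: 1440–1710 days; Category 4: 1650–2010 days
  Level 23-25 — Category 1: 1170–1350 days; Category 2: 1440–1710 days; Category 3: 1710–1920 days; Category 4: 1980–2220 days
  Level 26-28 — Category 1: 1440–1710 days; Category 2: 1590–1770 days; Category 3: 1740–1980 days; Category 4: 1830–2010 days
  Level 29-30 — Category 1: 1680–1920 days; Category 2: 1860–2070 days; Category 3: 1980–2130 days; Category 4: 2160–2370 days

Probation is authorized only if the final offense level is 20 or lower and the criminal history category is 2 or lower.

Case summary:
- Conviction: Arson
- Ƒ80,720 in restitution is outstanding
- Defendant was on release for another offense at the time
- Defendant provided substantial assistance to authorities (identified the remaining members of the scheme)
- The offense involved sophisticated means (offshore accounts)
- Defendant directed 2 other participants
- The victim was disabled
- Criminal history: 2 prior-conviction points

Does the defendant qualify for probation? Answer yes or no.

No

Base offense level for arson: 20.
§1 applies: 20 + 1 = 21.
§3 applies: 21 − 3 = 18.
§4 applies (level before this adjustment is 18 ≥ 11, so +2): 18 + 2 = 20.
§5 applies: 20 + 1 = 21.
§6 applies: 21 + 2 = 23.
§7 applies (level before this adjustment is 23 ≥ 18, so +4): 23 + 4 = 27.
Final offense level: 27.
Criminal history: 2 prior points → Category 1 (0-8).
Level 27 falls in the 26-28 band.
Grid: Level 26-28 × Category 1 = 1440-1710 days.
Probation check: level 27 > 20 and category 1 ≤ 2 → not eligible.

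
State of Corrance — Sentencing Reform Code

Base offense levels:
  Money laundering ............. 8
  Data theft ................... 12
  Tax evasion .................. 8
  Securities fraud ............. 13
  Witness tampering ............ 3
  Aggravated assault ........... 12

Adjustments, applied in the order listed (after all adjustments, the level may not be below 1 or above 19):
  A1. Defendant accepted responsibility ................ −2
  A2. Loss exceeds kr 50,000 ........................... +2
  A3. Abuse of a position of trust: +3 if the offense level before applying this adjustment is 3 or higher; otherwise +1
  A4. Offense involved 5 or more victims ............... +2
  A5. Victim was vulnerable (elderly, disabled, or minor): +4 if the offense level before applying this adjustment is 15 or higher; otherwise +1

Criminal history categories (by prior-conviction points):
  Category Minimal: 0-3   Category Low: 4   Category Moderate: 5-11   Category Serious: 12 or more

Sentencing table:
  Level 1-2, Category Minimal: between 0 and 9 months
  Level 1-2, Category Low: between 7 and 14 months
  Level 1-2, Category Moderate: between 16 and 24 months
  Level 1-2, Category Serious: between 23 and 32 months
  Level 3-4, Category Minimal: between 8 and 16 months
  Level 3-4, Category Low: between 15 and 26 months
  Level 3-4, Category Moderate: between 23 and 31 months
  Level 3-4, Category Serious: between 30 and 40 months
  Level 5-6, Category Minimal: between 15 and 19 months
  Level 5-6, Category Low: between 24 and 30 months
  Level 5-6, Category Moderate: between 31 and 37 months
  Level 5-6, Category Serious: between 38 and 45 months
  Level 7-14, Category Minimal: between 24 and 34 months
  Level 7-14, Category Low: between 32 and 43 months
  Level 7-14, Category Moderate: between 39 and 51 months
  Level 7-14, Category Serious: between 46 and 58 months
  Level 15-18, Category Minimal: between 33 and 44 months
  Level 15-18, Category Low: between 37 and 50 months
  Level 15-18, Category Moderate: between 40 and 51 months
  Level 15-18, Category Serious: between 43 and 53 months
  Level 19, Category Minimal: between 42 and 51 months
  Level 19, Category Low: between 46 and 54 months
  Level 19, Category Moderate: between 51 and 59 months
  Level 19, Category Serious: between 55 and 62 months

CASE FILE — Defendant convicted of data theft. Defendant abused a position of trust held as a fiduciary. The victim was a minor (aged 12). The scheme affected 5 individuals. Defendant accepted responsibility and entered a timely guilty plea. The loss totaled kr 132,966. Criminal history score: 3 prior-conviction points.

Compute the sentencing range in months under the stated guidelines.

42-51 months

Base offense level for data theft: 12.
A1 applies: 12 − 2 = 10.
A2 applies: 10 + 2 = 12.
A3 applies (level before this adjustment is 12 ≥ 3, so +3): 12 + 3 = 15.
A4 applies: 15 + 2 = 17.
A5 applies (level before this adjustment is 17 ≥ 15, so +4): 17 + 4 = 21.
Level 21 exceeds the maximum of 19; capped at 19.
Final offense level: 19.
Criminal history: 3 prior points → Category Minimal (0-3).
Level 19 falls in the 19 band.
Grid: Level 19 × Category Minimal = 42-51 months.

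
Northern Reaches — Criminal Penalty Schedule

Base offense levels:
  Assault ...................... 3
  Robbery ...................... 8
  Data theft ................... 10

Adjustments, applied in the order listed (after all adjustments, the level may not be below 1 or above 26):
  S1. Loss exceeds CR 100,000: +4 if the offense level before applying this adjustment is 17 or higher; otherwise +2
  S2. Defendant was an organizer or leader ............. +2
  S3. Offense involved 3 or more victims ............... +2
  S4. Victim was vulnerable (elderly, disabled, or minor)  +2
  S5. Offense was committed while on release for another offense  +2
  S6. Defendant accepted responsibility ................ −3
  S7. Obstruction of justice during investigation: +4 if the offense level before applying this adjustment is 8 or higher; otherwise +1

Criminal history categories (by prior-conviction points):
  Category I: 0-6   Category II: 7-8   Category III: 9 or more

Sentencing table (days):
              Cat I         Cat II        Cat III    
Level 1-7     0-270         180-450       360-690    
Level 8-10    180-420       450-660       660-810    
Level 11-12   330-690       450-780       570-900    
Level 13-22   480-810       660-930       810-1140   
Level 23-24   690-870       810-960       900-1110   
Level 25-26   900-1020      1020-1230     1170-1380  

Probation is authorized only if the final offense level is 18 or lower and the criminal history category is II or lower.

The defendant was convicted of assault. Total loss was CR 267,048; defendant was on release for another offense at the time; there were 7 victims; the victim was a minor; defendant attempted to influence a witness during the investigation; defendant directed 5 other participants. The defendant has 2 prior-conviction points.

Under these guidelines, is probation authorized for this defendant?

Base offense level for assault: 3.
S1 applies (level before this adjustment is 3 < 17, so +2): 3 + 2 = 5.
S2 applies: 5 + 2 = 7.
S3 applies: 7 + 2 = 9.
S4 applies: 9 + 2 = 11.
S5 applies: 11 + 2 = 13.
S6 does not apply.
S7 applies (level before this adjustment is 13 ≥ 8, so +4): 13 + 4 = 17.
Final offense level: 17.
Criminal history: 2 prior points → Category I (0-6).
Level 17 falls in the 13-22 band.
Grid: Level 13-22 × Category I = 480-810 days.
Probation check: level 17 ≤ 18 and category I ≤ II → eligible.

Yes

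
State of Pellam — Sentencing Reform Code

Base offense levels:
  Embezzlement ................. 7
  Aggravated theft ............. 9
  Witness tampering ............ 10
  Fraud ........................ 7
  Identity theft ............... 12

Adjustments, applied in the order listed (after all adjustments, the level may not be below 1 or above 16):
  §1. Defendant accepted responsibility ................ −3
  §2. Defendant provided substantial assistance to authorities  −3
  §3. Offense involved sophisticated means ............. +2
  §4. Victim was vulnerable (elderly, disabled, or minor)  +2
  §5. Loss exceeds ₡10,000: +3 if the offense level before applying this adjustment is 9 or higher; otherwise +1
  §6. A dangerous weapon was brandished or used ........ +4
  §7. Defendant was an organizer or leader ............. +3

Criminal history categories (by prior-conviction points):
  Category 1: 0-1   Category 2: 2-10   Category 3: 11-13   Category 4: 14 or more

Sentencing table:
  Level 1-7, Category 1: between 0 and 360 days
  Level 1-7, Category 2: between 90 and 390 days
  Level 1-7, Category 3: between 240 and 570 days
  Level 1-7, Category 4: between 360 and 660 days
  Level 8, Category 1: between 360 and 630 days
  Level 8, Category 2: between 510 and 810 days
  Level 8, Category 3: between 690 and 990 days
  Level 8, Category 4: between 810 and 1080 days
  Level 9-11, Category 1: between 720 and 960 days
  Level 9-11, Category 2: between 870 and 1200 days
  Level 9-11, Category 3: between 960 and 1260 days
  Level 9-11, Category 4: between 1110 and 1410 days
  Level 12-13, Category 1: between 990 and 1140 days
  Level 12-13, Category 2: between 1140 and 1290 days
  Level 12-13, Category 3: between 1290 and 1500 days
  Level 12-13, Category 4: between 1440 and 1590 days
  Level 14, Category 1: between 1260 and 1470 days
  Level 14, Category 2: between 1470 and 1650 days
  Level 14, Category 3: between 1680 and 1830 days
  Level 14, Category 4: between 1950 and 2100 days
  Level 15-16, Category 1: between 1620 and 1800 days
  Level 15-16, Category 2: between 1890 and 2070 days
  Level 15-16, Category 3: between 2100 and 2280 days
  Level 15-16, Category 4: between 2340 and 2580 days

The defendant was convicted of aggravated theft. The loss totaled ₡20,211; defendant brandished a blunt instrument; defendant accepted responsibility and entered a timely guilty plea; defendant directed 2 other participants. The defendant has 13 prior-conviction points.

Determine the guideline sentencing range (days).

Base offense level for aggravated theft: 9.
§1 applies: 9 − 3 = 6.
§2 does not apply.
§3 does not apply.
§5 applies (level before this adjustment is 6 < 9, so +1): 6 + 1 = 7.
§6 applies: 7 + 4 = 11.
§7 applies: 11 + 3 = 14.
Final offense level: 14.
Criminal history: 13 prior points → Category 3 (11-13).
Level 14 falls in the 14 band.
Grid: Level 14 × Category 3 = 1680-1830 days.

1680-1830 days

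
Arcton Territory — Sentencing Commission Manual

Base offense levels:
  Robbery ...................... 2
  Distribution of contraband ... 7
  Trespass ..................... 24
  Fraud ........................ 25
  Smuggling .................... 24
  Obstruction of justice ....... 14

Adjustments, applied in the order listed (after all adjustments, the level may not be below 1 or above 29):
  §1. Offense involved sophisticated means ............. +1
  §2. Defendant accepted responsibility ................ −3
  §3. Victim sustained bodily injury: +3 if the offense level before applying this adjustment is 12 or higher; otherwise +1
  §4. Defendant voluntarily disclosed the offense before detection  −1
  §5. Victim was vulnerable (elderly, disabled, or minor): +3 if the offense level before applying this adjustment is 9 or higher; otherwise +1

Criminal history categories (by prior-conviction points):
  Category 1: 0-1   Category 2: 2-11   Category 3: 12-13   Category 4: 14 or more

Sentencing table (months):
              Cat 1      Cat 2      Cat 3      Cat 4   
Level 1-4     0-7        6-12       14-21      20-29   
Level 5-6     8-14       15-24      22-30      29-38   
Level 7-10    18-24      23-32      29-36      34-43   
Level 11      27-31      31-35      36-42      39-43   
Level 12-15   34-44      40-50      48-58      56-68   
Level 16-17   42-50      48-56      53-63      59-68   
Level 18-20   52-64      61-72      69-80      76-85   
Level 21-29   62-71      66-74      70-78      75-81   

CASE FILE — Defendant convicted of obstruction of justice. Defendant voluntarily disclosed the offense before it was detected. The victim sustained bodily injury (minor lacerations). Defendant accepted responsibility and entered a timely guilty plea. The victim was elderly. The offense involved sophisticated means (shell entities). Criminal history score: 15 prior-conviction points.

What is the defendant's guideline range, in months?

Base offense level for obstruction of justice: 14.
§1 applies: 14 + 1 = 15.
§2 applies: 15 − 3 = 12.
§3 applies (level before this adjustment is 12 ≥ 12, so +3): 12 + 3 = 15.
§4 applies: 15 − 1 = 14.
§5 applies (level before this adjustment is 14 ≥ 9, so +3): 14 + 3 = 17.
Final offense level: 17.
Criminal history: 15 prior points → Category 4 (14+).
Level 17 falls in the 16-17 band.
Grid: Level 16-17 × Category 4 = 59-68 months.

59-68 months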